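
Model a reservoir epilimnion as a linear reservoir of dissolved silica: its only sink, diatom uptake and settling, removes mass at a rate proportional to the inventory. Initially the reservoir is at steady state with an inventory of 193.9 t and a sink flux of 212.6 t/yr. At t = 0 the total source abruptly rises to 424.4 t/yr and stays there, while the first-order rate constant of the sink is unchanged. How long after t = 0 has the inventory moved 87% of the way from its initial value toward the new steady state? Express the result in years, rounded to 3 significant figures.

τ = M₀/F₀ = 193.9/212.6 = 0.9120 yr.
The remaining gap fraction is e^(−t/τ); 87% covered ⇒ e^(−t/τ) = 0.130.
t = −τ ln(0.130) = 0.9120 × 2.040 = 1.861 yr.

1.86 yr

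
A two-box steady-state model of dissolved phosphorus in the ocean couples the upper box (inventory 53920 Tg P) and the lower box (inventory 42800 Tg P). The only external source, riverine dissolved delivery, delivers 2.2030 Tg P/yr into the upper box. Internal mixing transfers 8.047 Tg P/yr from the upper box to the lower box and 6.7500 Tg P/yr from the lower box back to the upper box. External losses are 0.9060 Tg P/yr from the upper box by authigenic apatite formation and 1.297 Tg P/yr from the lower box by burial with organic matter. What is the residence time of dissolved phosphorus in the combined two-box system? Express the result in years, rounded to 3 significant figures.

43900 yr

For the system as a whole, the A↔B exchange is internal and contributes nothing to the throughput; only the external sinks remove mass.
M_total = 53920 + 42800 = 96720 Tg P.
ΣF_external_out = 0.9060 + 1.297 = 2.2030 Tg P/yr.
τ = M_total / ΣF_ext = 96720 / 2.2030 = 43900 yr.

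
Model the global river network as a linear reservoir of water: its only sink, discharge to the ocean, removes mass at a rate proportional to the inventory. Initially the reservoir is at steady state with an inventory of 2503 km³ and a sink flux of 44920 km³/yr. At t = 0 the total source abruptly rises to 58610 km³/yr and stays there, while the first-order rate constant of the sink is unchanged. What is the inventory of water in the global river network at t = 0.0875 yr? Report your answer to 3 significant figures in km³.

The sink rate constant is k = F₀/M₀ = 44920/2503 = 17.95 yr⁻¹.
Solving dM/dt = F₁ − kM with M(0) = M₀ gives M(t) = F₁/k + (M₀ − F₁/k)·e^(−kt).
F₁/k = 58610/17.95 = 3265.8 km³; kt = 17.95 × 0.0875 = 1.570, e^(−kt) = 0.2080.
M(0.0875) = 3265.8 + (2503 − 3265.8) × 0.2080 = 3265.8 − 158.7 = 3107.2 km³.

3110 km³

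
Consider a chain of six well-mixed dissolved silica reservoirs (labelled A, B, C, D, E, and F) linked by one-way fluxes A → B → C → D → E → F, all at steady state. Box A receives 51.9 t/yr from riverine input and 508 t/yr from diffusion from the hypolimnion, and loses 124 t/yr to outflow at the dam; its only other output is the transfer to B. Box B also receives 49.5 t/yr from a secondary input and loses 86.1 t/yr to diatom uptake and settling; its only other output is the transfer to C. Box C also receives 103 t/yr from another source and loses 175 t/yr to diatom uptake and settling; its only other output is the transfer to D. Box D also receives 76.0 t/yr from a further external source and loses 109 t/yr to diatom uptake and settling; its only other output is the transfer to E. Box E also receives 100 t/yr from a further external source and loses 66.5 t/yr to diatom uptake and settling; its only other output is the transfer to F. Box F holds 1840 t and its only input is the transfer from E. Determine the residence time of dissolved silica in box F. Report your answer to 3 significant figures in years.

Box A: F(A→B) = (51.9 + 508) − 124 = 435.90 t/yr.
Box B: F(B→C) = (435.90 + 49.5) − 86.1 = 399.30 t/yr.
Box C: F(C→D) = (399.30 + 103) − 175 = 327.30 t/yr.
Box D: F(D→E) = (327.30 + 76.0) − 109 = 294.30 t/yr.
Box E: F(E→F) = (294.30 + 100) − 66.5 = 327.80 t/yr.
Box F throughput = its input = 327.80 t/yr; τ = 1840 / 327.80 = 5.613 yr.

5.61 yr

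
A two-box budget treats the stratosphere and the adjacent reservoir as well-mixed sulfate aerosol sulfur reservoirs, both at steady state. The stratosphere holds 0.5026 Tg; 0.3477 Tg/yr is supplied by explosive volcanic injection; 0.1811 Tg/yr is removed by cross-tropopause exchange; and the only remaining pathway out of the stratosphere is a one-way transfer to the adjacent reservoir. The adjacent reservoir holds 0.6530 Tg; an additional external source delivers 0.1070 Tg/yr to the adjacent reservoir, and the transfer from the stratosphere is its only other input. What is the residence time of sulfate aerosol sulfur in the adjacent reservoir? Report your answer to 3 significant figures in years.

2.39 yr

Balance the stratosphere: ΣF_in = 0.34770 Tg/yr.
Transfer to the adjacent reservoir = ΣF_in − (0.1811) = 0.16660 Tg/yr.
Total input to the adjacent reservoir = 0.16660 + 0.1070 = 0.27360 Tg/yr; at steady state this equals its total output.
τ = M / F = 0.6530 / 0.27360 = 2.387 yr.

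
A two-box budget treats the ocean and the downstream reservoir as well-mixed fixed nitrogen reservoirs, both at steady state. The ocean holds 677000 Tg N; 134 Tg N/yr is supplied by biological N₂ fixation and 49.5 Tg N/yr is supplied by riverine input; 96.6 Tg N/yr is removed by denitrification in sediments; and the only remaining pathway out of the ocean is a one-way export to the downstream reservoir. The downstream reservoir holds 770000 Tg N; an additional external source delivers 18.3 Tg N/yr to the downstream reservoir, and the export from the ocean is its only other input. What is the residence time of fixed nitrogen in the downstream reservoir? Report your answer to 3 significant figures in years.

7320 yr

Balance the ocean: ΣF_in = 134 + 49.5 = 183.50 Tg N/yr.
Export to the downstream reservoir = ΣF_in − (96.6) = 86.900 Tg N/yr.
Total input to the downstream reservoir = 86.900 + 18.3 = 105.20 Tg N/yr; at steady state this equals its total output.
τ = M / F = 770000 / 105.20 = 7319 yr.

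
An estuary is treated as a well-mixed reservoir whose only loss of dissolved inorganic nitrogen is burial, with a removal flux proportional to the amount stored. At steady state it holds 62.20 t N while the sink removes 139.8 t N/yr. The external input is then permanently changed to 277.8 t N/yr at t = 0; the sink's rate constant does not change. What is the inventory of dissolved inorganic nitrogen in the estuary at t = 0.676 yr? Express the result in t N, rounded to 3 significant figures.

110 t N

Residence time τ = M₀/F₀ = 0.4449 yr. The eventual steady state is M_∞ = M₀·(F₁/F₀) = 62.20 × 277.8/139.8 = 123.60 t N.
The anomaly ΔM(t) = M(t) − M_∞ decays as ΔM₀·e^(−t/τ) with ΔM₀ = 62.20 − 123.60 = −61.40 t N.
At t = 0.676 yr, e^(−t/τ) = e^(−1.519) = 0.2188, so ΔM = −13.44 t N and M = 123.60 − 13.44 = 110.16 t N.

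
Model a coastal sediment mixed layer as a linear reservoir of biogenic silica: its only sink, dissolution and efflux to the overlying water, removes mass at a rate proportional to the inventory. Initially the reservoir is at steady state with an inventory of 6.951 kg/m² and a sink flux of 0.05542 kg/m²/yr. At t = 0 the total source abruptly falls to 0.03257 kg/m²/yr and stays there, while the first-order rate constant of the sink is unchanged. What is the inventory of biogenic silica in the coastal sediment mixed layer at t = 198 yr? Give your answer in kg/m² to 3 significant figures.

4.68 kg/m²

τ = M₀/F₀ = 6.951/0.05542 = 125.4 yr; rate constant k = 1/τ.
New steady state M_∞ = F₁/k = F₁·τ = 0.03257 × 125.4 = 4.0851 kg/m².
M(t) = M_∞ + (M₀ − M_∞)·e^(−t/τ); t/τ = 198/125.4 = 1.579, so e^(−t/τ) = 0.2063.
M(t) = 4.0851 + 2.866 × 0.2063 = 4.6762 kg/m².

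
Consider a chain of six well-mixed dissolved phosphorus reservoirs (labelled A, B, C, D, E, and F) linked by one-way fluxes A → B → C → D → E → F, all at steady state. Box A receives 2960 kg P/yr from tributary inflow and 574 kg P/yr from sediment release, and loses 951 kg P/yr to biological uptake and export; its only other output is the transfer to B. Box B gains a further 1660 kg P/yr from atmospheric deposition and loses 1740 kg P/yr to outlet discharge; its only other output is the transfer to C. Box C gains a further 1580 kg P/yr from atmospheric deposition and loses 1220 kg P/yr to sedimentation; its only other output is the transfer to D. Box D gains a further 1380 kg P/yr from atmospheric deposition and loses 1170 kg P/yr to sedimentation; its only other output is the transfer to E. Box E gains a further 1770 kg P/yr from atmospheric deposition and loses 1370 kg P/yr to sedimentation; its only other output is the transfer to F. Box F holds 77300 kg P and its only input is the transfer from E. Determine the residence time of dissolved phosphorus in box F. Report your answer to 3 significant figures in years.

Box A: F(A→B) = (2960 + 574) − 951 = 2583.0 kg P/yr.
Box B: F(B→C) = (2583.0 + 1660) − 1740 = 2503.0 kg P/yr.
Box C: F(C→D) = (2503.0 + 1580) − 1220 = 2863.0 kg P/yr.
Box D: F(D→E) = (2863.0 + 1380) − 1170 = 3073.0 kg P/yr.
Box E: F(E→F) = (3073.0 + 1770) − 1370 = 3473.0 kg P/yr.
Box F throughput = its input = 3473.0 kg P/yr; τ = 77300 / 3473.0 = 22.26 yr.

22.3 yr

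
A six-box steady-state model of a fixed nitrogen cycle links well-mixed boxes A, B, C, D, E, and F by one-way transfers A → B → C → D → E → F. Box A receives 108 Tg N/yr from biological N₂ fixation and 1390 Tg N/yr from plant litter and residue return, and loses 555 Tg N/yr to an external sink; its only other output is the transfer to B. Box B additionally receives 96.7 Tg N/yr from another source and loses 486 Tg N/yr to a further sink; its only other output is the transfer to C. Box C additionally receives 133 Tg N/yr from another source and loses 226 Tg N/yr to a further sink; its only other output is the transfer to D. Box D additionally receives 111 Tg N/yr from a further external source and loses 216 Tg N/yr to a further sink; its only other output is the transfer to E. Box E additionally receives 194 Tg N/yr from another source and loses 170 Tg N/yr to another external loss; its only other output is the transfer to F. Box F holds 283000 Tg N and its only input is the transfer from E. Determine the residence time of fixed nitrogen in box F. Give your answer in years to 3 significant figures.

745 yr

Box A: F(A→B) = (108 + 1390) − 555 = 943.00 Tg N/yr.
Box B: F(B→C) = (943.00 + 96.7) − 486 = 553.70 Tg N/yr.
Box C: F(C→D) = (553.70 + 133) − 226 = 460.70 Tg N/yr.
Box D: F(D→E) = (460.70 + 111) − 216 = 355.70 Tg N/yr.
Box E: F(E→F) = (355.70 + 194) − 170 = 379.70 Tg N/yr.
Box F throughput = its input = 379.70 Tg N/yr; τ = 283000 / 379.70 = 745.3 yr.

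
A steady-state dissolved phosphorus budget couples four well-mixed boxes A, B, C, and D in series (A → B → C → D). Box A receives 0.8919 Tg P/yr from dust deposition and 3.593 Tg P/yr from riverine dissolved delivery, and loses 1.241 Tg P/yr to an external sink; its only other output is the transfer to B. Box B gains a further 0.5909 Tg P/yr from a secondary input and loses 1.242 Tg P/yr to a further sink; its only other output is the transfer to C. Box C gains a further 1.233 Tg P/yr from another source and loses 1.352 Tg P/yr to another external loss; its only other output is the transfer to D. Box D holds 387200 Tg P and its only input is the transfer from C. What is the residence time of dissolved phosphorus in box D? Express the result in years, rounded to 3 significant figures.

157000 yr

Box A: F(A→B) = (0.8919 + 3.593) − 1.241 = 3.2439 Tg P/yr.
Box B: F(B→C) = (3.2439 + 0.5909) − 1.242 = 2.5928 Tg P/yr.
Box C: F(C→D) = (2.5928 + 1.233) − 1.352 = 2.4738 Tg P/yr.
Box D throughput = its input = 2.4738 Tg P/yr; τ = 387200 / 2.4738 = 156500 yr.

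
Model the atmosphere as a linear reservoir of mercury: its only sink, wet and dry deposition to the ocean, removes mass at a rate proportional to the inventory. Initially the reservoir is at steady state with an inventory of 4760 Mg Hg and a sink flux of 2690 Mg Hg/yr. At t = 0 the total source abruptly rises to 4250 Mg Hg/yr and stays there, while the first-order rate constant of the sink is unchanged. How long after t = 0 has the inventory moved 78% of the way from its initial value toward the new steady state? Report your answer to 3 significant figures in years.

2.68 yr

τ = M₀/F₀ = 4760/2690 = 1.770 yr.
The remaining gap fraction is e^(−t/τ); 78% covered ⇒ e^(−t/τ) = 0.220.
t = −τ ln(0.220) = 1.770 × 1.514 = 2.679 yr.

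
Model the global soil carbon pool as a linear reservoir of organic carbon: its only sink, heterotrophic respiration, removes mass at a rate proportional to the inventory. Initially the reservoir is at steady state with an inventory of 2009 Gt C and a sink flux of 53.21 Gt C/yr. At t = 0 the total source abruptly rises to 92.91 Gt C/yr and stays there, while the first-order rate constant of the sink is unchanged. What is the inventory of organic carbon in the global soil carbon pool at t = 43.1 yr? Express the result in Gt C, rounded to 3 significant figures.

3030 Gt C

The sink rate constant is k = F₀/M₀ = 53.21/2009 = 0.02649 yr⁻¹.
Solving dM/dt = F₁ − kM with M(0) = M₀ gives M(t) = F₁/k + (M₀ − F₁/k)·e^(−kt).
F₁/k = 92.91/0.02649 = 3507.9 Gt C; kt = 0.02649 × 43.1 = 1.142, e^(−kt) = 0.3193.
M(43.1) = 3507.9 + (2009 − 3507.9) × 0.3193 = 3507.9 − 478.6 = 3029.3 Gt C.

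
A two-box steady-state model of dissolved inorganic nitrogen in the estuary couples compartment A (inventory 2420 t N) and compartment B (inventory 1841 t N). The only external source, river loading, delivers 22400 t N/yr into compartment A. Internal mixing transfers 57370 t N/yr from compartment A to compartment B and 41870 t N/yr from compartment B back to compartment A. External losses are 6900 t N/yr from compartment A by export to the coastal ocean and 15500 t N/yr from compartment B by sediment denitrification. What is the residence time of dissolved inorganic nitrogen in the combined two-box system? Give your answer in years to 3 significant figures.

For the system as a whole, the A↔B exchange is internal and contributes nothing to the throughput; only the external sinks remove mass.
M_total = 2420 + 1841 = 4261.0 t N.
ΣF_external_out = 6900 + 15500 = 22400 t N/yr.
τ = M_total / ΣF_ext = 4261.0 / 22400 = 0.1902 yr.

0.190 yr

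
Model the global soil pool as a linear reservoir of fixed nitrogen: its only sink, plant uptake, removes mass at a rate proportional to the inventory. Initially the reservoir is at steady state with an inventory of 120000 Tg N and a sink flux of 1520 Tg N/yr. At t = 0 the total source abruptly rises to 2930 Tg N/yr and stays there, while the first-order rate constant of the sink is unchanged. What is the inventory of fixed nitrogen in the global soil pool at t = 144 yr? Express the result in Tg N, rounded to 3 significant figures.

213000 Tg N

Residence time τ = M₀/F₀ = 78.95 yr. The eventual steady state is M_∞ = M₀·(F₁/F₀) = 120000 × 2930/1520 = 231320 Tg N.
The anomaly ΔM(t) = M(t) − M_∞ decays as ΔM₀·e^(−t/τ) with ΔM₀ = 120000 − 231320 = −111300 Tg N.
At t = 144 yr, e^(−t/τ) = e^(−1.824) = 0.1614, so ΔM = −17960 Tg N and M = 231320 − 17960 = 213350 Tg N.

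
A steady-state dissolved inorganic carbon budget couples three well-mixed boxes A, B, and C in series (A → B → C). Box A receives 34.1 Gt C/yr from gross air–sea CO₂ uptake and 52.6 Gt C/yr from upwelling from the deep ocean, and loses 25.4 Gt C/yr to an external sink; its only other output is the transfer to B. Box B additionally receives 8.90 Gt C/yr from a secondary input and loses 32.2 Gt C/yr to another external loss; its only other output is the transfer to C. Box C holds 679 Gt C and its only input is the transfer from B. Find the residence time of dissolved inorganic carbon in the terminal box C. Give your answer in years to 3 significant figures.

17.9 yr

Box A: F(A→B) = (34.1 + 52.6) − 25.4 = 61.300 Gt C/yr.
Box B: F(B→C) = (61.300 + 8.90) − 32.2 = 38.000 Gt C/yr.
Box C throughput = its input = 38.000 Gt C/yr; τ = 679 / 38.000 = 17.87 yr.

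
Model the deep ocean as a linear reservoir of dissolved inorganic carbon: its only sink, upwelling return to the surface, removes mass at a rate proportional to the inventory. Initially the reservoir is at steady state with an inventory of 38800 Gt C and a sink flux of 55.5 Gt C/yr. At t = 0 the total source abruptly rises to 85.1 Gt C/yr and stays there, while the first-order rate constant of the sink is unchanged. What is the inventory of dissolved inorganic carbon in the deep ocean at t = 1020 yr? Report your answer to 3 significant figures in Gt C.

54700 Gt C

Residence time τ = M₀/F₀ = 699.1 yr. The eventual steady state is M_∞ = M₀·(F₁/F₀) = 38800 × 85.1/55.5 = 59493 Gt C.
The anomaly ΔM(t) = M(t) − M_∞ decays as ΔM₀·e^(−t/τ) with ΔM₀ = 38800 − 59493 = −20690 Gt C.
At t = 1020 yr, e^(−t/τ) = e^(−1.459) = 0.2325, so ΔM = −4810 Gt C and M = 59493 − 4810 = 54683 Gt C.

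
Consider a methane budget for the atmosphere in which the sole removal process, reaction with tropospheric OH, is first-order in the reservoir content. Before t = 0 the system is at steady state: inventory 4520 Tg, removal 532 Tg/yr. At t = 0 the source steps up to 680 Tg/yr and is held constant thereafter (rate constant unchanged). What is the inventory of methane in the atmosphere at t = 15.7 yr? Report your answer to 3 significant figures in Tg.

5580 Tg

The sink rate constant is k = F₀/M₀ = 532/4520 = 0.1177 yr⁻¹.
Solving dM/dt = F₁ − kM with M(0) = M₀ gives M(t) = F₁/k + (M₀ − F₁/k)·e^(−kt).
F₁/k = 680/0.1177 = 5777.4 Tg; kt = 0.1177 × 15.7 = 1.848, e^(−kt) = 0.1576.
M(15.7) = 5777.4 + (4520 − 5777.4) × 0.1576 = 5777.4 − 198.1 = 5579.3 Tg.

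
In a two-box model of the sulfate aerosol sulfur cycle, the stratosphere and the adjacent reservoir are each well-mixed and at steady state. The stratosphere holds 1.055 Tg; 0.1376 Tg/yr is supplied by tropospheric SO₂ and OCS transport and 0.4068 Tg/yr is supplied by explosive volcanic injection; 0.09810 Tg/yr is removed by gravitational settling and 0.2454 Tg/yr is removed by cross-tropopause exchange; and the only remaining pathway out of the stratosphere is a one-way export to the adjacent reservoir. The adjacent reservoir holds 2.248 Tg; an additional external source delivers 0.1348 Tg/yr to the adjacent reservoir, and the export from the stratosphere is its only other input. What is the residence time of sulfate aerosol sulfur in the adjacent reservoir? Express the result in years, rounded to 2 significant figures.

Balance the stratosphere: ΣF_in = 0.1376 + 0.4068 = 0.54440 Tg/yr.
Export to the adjacent reservoir = ΣF_in − (0.09810 + 0.2454) = 0.20090 Tg/yr.
Total input to the adjacent reservoir = 0.20090 + 0.1348 = 0.33570 Tg/yr; at steady state this equals its total output.
τ = M / F = 2.248 / 0.33570 = 6.696 yr.

6.7 yr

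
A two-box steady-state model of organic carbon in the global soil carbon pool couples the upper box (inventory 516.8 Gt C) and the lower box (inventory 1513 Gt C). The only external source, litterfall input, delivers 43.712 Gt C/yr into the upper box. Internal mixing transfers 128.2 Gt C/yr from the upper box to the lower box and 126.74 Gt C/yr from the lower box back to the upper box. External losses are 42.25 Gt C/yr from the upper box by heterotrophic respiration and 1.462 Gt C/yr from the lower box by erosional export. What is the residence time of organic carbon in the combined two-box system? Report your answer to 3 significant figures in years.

Residence time in the combined system uses the total inventory and the total *external* removal — internal exchanges between the two boxes cancel.
M_total = 516.8 + 1513 = 2029.8 Gt C.
ΣF_external_out = 42.25 + 1.462 = 43.712 Gt C/yr.
τ = M_total / ΣF_ext = 2029.8 / 43.712 = 46.44 yr.

46.4 yr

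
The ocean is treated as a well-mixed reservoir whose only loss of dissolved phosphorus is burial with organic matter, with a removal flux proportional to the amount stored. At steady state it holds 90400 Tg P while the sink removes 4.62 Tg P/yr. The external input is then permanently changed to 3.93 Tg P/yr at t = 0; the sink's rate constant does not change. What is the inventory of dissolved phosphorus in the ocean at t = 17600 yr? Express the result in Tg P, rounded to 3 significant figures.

82400 Tg P

The sink rate constant is k = F₀/M₀ = 4.62/90400 = 5.111×10^-5 yr⁻¹.
Solving dM/dt = F₁ − kM with M(0) = M₀ gives M(t) = F₁/k + (M₀ − F₁/k)·e^(−kt).
F₁/k = 3.93/5.111×10^-5 = 76899 Tg P; kt = 5.111×10^-5 × 17600 = 0.8995, e^(−kt) = 0.4068.
M(17600) = 76899 + (90400 − 76899) × 0.4068 = 76899 + 5492 = 82391 Tg P.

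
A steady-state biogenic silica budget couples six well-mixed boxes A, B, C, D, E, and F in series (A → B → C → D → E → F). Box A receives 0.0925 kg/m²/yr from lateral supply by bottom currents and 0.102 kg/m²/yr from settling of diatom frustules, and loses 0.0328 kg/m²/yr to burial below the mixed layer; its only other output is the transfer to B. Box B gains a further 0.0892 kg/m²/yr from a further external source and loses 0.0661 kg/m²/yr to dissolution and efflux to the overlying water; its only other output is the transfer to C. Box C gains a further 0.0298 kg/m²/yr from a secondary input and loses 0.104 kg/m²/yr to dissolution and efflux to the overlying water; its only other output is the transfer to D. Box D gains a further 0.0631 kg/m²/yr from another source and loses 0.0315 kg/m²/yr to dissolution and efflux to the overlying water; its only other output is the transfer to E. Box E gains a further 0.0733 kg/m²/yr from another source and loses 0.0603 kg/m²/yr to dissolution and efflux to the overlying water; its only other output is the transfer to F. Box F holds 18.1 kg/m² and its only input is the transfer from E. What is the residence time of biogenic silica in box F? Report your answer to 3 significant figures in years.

Box A: F(A→B) = (0.0925 + 0.102) − 0.0328 = 0.16170 kg/m²/yr.
Box B: F(B→C) = (0.16170 + 0.0892) − 0.0661 = 0.18480 kg/m²/yr.
Box C: F(C→D) = (0.18480 + 0.0298) − 0.104 = 0.11060 kg/m²/yr.
Box D: F(D→E) = (0.11060 + 0.0631) − 0.0315 = 0.14220 kg/m²/yr.
Box E: F(E→F) = (0.14220 + 0.0733) − 0.0603 = 0.15520 kg/m²/yr.
Box F throughput = its input = 0.15520 kg/m²/yr; τ = 18.1 / 0.15520 = 116.6 yr.

117 yr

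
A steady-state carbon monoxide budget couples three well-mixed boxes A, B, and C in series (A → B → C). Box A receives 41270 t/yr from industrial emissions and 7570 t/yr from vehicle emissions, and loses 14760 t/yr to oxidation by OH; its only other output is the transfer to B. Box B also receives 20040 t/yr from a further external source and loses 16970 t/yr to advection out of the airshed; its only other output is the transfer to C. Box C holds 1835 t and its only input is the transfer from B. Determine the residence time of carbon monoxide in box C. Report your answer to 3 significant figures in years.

Box A: F(A→B) = (41270 + 7570) − 14760 = 34080 t/yr.
Box B: F(B→C) = (34080 + 20040) − 16970 = 37150 t/yr.
Box C throughput = its input = 37150 t/yr; τ = 1835 / 37150 = 0.04939 yr.

0.0494 yr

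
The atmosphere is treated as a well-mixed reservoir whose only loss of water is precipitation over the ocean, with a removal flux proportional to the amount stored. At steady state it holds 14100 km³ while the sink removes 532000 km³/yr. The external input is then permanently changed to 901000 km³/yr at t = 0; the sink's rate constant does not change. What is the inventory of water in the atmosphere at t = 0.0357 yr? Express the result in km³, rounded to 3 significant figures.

The sink rate constant is k = F₀/M₀ = 532000/14100 = 37.73 yr⁻¹.
Solving dM/dt = F₁ − kM with M(0) = M₀ gives M(t) = F₁/k + (M₀ − F₁/k)·e^(−kt).
F₁/k = 901000/37.73 = 23880 km³; kt = 37.73 × 0.0357 = 1.347, e^(−kt) = 0.2600.
M(0.0357) = 23880 + (14100 − 23880) × 0.2600 = 23880 − 2543 = 21337 km³.

21300 km³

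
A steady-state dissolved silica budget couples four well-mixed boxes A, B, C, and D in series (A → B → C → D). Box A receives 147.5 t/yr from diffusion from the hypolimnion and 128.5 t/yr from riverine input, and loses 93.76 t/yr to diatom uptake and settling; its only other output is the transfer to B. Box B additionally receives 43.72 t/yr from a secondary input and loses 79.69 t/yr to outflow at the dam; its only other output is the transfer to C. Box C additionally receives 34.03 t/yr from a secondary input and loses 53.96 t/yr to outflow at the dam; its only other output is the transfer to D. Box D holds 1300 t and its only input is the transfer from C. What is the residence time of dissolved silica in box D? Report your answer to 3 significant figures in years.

10.3 yr

Box A: F(A→B) = (147.5 + 128.5) − 93.76 = 182.24 t/yr.
Box B: F(B→C) = (182.24 + 43.72) − 79.69 = 146.27 t/yr.
Box C: F(C→D) = (146.27 + 34.03) − 53.96 = 126.34 t/yr.
Box D throughput = its input = 126.34 t/yr; τ = 1300 / 126.34 = 10.29 yr.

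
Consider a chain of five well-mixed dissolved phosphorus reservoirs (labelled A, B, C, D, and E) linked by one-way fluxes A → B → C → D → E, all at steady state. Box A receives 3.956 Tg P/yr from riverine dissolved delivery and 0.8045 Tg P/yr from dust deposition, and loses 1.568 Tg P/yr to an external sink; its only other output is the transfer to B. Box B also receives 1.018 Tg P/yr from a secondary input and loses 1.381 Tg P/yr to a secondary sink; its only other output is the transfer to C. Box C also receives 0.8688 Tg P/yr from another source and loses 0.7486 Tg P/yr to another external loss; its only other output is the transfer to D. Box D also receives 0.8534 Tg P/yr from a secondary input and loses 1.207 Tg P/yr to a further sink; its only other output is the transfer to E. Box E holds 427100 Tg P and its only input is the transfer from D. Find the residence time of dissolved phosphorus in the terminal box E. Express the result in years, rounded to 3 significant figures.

165000 yr

Box A: F(A→B) = (3.956 + 0.8045) − 1.568 = 3.1925 Tg P/yr.
Box B: F(B→C) = (3.1925 + 1.018) − 1.381 = 2.8295 Tg P/yr.
Box C: F(C→D) = (2.8295 + 0.8688) − 0.7486 = 2.9497 Tg P/yr.
Box D: F(D→E) = (2.9497 + 0.8534) − 1.207 = 2.5961 Tg P/yr.
Box E throughput = its input = 2.5961 Tg P/yr; τ = 427100 / 2.5961 = 164500 yr.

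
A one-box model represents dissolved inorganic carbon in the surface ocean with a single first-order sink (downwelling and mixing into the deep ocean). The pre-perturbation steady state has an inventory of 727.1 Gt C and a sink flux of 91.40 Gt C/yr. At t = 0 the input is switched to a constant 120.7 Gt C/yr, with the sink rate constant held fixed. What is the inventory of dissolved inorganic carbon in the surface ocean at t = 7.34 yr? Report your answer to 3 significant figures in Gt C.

The sink rate constant is k = F₀/M₀ = 91.40/727.1 = 0.1257 yr⁻¹.
Solving dM/dt = F₁ − kM with M(0) = M₀ gives M(t) = F₁/k + (M₀ − F₁/k)·e^(−kt).
F₁/k = 120.7/0.1257 = 960.19 Gt C; kt = 0.1257 × 7.34 = 0.9227, e^(−kt) = 0.3975.
M(7.34) = 960.19 + (727.1 − 960.19) × 0.3975 = 960.19 − 92.64 = 867.54 Gt C.

868 Gt C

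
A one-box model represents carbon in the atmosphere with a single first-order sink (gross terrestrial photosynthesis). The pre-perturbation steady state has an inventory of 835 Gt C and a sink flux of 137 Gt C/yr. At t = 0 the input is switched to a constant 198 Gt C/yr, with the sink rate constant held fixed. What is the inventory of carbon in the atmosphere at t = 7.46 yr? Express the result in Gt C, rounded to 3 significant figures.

1100 Gt C

Residence time τ = M₀/F₀ = 6.095 yr. The eventual steady state is M_∞ = M₀·(F₁/F₀) = 835 × 198/137 = 1206.8 Gt C.
The anomaly ΔM(t) = M(t) − M_∞ decays as ΔM₀·e^(−t/τ) with ΔM₀ = 835 − 1206.8 = −371.8 Gt C.
At t = 7.46 yr, e^(−t/τ) = e^(−1.224) = 0.2941, so ΔM = −109.3 Gt C and M = 1206.8 − 109.3 = 1097.5 Gt C.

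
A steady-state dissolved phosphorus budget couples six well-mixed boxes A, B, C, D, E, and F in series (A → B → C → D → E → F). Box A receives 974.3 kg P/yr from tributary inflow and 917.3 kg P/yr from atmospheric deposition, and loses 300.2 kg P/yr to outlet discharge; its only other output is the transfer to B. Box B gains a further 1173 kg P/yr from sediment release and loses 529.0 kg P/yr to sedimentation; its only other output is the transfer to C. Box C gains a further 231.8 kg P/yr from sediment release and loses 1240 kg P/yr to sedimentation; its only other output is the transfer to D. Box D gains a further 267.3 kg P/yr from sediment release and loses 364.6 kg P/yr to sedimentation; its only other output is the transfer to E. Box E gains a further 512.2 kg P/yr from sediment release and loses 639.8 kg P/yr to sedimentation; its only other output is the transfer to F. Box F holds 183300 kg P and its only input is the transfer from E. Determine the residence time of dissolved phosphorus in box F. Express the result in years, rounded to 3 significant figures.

183 yr

Box A: F(A→B) = (974.3 + 917.3) − 300.2 = 1591.4 kg P/yr.
Box B: F(B→C) = (1591.4 + 1173) − 529.0 = 2235.4 kg P/yr.
Box C: F(C→D) = (2235.4 + 231.8) − 1240 = 1227.2 kg P/yr.
Box D: F(D→E) = (1227.2 + 267.3) − 364.6 = 1129.9 kg P/yr.
Box E: F(E→F) = (1129.9 + 512.2) − 639.8 = 1002.3 kg P/yr.
Box F throughput = its input = 1002.3 kg P/yr; τ = 183300 / 1002.3 = 182.9 yr.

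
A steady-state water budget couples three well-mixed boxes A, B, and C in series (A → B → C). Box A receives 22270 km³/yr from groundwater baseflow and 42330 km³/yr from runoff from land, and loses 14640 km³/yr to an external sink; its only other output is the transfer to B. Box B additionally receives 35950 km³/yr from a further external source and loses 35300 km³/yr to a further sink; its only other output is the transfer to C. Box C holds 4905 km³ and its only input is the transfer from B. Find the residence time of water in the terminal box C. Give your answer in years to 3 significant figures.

0.0969 yr

Box A: F(A→B) = (22270 + 42330) − 14640 = 49960 km³/yr.
Box B: F(B→C) = (49960 + 35950) − 35300 = 50610 km³/yr.
Box C throughput = its input = 50610 km³/yr; τ = 4905 / 50610 = 0.09692 yr.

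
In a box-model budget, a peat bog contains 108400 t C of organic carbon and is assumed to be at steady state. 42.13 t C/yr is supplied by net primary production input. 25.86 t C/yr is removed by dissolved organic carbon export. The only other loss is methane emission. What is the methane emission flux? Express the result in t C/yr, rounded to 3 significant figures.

16.3 t C/yr

At steady state ΣF_in = ΣF_out.
ΣF_in = 42.130 t C/yr.
Methane emission flux = ΣF_in − (25.86) = 42.130 − 25.86 = 16.27 t C/yr.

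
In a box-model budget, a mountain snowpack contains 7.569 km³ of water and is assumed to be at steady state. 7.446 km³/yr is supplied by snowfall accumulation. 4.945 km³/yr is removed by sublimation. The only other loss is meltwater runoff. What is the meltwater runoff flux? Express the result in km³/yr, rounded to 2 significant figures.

At steady state ΣF_in = ΣF_out.
ΣF_in = 7.4460 km³/yr.
Meltwater runoff flux = ΣF_in − (4.945) = 7.4460 − 4.945 = 2.501 km³/yr.

2.5 km³/yr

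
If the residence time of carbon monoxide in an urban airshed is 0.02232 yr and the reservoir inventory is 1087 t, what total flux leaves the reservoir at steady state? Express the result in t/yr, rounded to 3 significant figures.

48700 t/yr

F = M / τ = 1087 / 0.02232 = 48700 t/yr.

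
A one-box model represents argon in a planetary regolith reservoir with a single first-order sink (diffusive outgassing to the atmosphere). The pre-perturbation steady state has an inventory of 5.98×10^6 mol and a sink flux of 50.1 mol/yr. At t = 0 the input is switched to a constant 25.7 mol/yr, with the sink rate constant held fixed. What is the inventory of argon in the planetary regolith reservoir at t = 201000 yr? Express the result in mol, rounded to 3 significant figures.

Residence time τ = M₀/F₀ = 119400 yr. The eventual steady state is M_∞ = M₀·(F₁/F₀) = 5.98×10^6 × 25.7/50.1 = 3.0676×10^6 mol.
The anomaly ΔM(t) = M(t) − M_∞ decays as ΔM₀·e^(−t/τ) with ΔM₀ = 5.98×10^6 − 3.0676×10^6 = 2.912×10^6 mol.
At t = 201000 yr, e^(−t/τ) = e^(−1.684) = 0.1856, so ΔM = 540700 mol and M = 3.0676×10^6 + 540700 = 3.6082×10^6 mol.

3.61×10^6 mol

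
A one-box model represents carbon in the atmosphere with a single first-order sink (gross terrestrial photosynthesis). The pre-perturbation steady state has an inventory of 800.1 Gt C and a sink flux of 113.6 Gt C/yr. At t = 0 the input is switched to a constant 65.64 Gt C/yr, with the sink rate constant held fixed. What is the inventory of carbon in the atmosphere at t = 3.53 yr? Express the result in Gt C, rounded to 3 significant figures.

667 Gt C

Residence time τ = M₀/F₀ = 7.043 yr. The eventual steady state is M_∞ = M₀·(F₁/F₀) = 800.1 × 65.64/113.6 = 462.31 Gt C.
The anomaly ΔM(t) = M(t) − M_∞ decays as ΔM₀·e^(−t/τ) with ΔM₀ = 800.1 − 462.31 = 337.8 Gt C.
At t = 3.53 yr, e^(−t/τ) = e^(−0.5012) = 0.6058, so ΔM = 204.6 Gt C and M = 462.31 + 204.6 = 666.95 Gt C.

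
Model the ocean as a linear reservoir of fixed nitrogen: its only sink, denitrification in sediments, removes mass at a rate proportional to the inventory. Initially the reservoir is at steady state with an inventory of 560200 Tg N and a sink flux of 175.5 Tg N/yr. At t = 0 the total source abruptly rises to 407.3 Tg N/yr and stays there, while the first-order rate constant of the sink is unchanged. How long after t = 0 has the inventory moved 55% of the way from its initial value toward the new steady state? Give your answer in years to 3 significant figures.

τ = M₀/F₀ = 560200/175.5 = 3192 yr.
The remaining gap fraction is e^(−t/τ); 55% covered ⇒ e^(−t/τ) = 0.450.
t = −τ ln(0.450) = 3192 × 0.7985 = 2549 yr.

2550 yr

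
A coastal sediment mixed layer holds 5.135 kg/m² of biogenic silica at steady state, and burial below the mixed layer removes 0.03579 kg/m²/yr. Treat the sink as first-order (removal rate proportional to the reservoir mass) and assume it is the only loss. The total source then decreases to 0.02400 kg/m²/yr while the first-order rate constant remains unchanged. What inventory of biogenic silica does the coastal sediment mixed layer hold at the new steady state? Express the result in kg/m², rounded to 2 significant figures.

Rate constant k = F/M = 0.03579 / 5.135 = 0.006970 yr⁻¹.
At the new steady state, source = k·M_new ⇒ M_new = 0.02400 / 0.006970 = 3.443 kg/m².
(Equivalently M_new = M × F_new/F_old = 5.135 × 0.02400/0.03579.)

3.4 kg/m²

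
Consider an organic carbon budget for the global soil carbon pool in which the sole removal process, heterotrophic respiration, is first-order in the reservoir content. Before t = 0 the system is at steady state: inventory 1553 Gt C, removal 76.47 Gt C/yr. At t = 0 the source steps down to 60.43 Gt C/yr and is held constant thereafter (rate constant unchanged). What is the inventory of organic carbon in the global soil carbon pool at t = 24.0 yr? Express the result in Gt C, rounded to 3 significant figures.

1330 Gt C

Residence time τ = M₀/F₀ = 20.31 yr. The eventual steady state is M_∞ = M₀·(F₁/F₀) = 1553 × 60.43/76.47 = 1227.2 Gt C.
The anomaly ΔM(t) = M(t) − M_∞ decays as ΔM₀·e^(−t/τ) with ΔM₀ = 1553 − 1227.2 = 325.8 Gt C.
At t = 24.0 yr, e^(−t/τ) = e^(−1.182) = 0.3067, so ΔM = 99.92 Gt C and M = 1227.2 + 99.92 = 1327.2 Gt C.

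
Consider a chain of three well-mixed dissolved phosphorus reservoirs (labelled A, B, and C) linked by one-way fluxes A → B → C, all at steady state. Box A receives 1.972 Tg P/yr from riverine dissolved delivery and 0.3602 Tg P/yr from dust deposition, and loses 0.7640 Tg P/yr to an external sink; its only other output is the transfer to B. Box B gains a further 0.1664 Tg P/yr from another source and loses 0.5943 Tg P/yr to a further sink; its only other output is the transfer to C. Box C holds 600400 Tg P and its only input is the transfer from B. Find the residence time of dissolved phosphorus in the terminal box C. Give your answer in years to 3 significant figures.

527000 yr

Box A: F(A→B) = (1.972 + 0.3602) − 0.7640 = 1.5682 Tg P/yr.
Box B: F(B→C) = (1.5682 + 0.1664) − 0.5943 = 1.1403 Tg P/yr.
Box C throughput = its input = 1.1403 Tg P/yr; τ = 600400 / 1.1403 = 526500 yr.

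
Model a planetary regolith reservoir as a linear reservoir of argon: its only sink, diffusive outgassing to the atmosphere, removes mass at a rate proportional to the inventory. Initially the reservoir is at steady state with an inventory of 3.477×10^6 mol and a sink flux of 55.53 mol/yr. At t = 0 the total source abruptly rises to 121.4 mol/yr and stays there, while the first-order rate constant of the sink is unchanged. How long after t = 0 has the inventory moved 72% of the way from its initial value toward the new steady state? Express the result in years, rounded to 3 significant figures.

τ = M₀/F₀ = 3.477×10^6/55.53 = 62610 yr.
The remaining gap fraction is e^(−t/τ); 72% covered ⇒ e^(−t/τ) = 0.280.
t = −τ ln(0.280) = 62610 × 1.273 = 79710 yr.

79700 yr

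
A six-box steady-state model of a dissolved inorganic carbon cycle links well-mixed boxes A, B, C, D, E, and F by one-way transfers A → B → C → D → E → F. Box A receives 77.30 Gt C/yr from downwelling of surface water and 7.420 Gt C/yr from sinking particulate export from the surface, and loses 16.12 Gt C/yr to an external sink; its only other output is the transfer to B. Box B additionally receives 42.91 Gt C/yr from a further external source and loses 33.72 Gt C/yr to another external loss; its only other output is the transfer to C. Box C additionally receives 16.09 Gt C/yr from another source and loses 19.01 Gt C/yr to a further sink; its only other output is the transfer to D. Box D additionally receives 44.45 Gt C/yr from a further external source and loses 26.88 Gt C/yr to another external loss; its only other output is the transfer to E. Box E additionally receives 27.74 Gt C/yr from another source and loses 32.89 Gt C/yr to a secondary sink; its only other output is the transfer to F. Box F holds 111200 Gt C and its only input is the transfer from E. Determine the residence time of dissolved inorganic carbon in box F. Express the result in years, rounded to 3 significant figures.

Box A: F(A→B) = (77.30 + 7.420) − 16.12 = 68.600 Gt C/yr.
Box B: F(B→C) = (68.600 + 42.91) − 33.72 = 77.790 Gt C/yr.
Box C: F(C→D) = (77.790 + 16.09) − 19.01 = 74.870 Gt C/yr.
Box D: F(D→E) = (74.870 + 44.45) − 26.88 = 92.440 Gt C/yr.
Box E: F(E→F) = (92.440 + 27.74) − 32.89 = 87.290 Gt C/yr.
Box F throughput = its input = 87.290 Gt C/yr; τ = 111200 / 87.290 = 1274 yr.

1270 yr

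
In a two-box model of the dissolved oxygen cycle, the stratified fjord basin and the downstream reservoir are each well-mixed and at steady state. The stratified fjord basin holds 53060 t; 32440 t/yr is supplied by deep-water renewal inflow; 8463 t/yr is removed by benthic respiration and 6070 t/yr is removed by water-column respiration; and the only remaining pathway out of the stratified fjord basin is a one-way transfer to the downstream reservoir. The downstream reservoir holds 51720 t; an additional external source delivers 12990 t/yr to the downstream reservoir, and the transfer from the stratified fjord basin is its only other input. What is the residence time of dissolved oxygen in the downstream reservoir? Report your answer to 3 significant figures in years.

Balance the stratified fjord basin: ΣF_in = 32440 t/yr.
Transfer to the downstream reservoir = ΣF_in − (8463 + 6070) = 17907 t/yr.
Total input to the downstream reservoir = 17907 + 12990 = 30897 t/yr; at steady state this equals its total output.
τ = M / F = 51720 / 30897 = 1.674 yr.

1.67 yr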